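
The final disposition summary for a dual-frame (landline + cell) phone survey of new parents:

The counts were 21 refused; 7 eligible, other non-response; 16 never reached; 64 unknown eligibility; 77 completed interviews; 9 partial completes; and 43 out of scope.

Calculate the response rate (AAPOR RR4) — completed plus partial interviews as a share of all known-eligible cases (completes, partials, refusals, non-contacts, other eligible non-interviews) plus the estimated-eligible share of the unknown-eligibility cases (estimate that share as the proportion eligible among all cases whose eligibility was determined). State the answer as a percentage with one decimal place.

Numerator: 77 + 9 = 86
Known eligible: 77 + 9 + 21 + 16 + 7 = 130
e = 130 / (130 + 43) = 130 / 173 = 0.7514
Eligible share of unknowns: 0.7514 × 64 = 48.09
Denom: 130 + 48.09 = 178.09
RR4 = 86 / 178.09 = 0.4829

48.3%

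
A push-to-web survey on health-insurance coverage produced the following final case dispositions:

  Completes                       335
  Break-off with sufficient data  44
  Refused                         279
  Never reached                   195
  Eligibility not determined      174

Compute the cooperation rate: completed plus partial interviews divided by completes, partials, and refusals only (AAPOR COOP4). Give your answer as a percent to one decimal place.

57.6%

Num = 335 + 44 = 379
Denom = 335 + 44 + 279 = 658
COOP4 = 379 / 658 = 0.5760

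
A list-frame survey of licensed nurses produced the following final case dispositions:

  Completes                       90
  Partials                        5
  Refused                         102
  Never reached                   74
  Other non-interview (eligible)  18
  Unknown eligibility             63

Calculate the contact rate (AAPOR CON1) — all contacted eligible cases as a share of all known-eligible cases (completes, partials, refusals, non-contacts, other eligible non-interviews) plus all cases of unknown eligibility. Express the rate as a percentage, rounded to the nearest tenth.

61.1%

Num → 90 + 5 + 102 + 18 = 215
Denominator → 90 + 5 + 102 + 74 + 18 + 63 = 352
CON1 = 215 / 352 = 0.6108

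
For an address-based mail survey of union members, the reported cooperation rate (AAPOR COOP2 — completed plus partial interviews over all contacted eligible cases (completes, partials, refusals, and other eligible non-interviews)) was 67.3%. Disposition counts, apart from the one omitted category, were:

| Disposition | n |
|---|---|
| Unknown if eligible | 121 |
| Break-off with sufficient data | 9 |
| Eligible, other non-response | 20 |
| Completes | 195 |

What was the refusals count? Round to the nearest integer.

79

Numerator: 195 + 9 = 204
COOP2 = 204 / D = 0.673
D = 204 / 0.673 = 303.1
Other denominator terms total 224
refusals = 303.1 − 224 ≈ 79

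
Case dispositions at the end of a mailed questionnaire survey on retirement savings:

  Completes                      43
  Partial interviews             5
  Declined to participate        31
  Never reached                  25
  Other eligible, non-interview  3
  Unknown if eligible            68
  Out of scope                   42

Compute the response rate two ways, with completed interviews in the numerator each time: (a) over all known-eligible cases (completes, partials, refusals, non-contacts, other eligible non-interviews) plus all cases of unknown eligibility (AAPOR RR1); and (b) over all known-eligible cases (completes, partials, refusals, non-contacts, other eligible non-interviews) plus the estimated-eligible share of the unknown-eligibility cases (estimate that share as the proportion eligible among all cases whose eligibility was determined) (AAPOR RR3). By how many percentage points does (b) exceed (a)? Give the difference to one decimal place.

Top = 43
Base = 43 + 5 + 31 + 25 + 3 + 68 = 175
RR1 = 43 / 175 = 0.2457
Determined eligible = 43 + 5 + 31 + 25 + 3 = 107
e = 107 / (107 + 42) = 107 / 149 = 0.7181
Estimated eligible among unknowns = 0.7181 × 68 = 48.83
Base = 107 + 48.83 = 155.83
RR3 = 43 / 155.83 = 0.2759
Difference = 27.59 − 24.57 = 3.02 percentage points

3.0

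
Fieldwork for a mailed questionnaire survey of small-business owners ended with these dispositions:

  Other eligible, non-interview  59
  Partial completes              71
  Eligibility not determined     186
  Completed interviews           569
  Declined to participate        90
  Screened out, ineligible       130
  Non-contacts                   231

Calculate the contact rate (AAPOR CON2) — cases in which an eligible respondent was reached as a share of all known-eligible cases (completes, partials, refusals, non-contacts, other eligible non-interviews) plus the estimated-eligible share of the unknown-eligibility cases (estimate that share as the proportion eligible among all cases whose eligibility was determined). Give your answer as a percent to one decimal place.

66.6%

Num = 569 + 71 + 90 + 59 = 789
Determined eligible = 569 + 71 + 90 + 231 + 59 = 1020
e = 1020 / (1020 + 130) = 1020 / 1150 = 0.8870
Eligible share of unknowns = 0.8870 × 186 = 164.98
Base = 1020 + 164.98 = 1184.98
CON2 = 789 / 1184.98 = 0.6658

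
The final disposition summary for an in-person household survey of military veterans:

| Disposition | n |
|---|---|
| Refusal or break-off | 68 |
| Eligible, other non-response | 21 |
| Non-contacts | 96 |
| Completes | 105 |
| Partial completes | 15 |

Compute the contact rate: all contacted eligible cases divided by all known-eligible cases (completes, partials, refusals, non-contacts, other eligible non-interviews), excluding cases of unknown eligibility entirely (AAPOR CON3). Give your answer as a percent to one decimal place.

Num = 105 + 15 + 68 + 21 = 209
Denominator = 105 + 15 + 68 + 96 + 21 = 305
CON3 = 209 / 305 = 0.6852

68.5%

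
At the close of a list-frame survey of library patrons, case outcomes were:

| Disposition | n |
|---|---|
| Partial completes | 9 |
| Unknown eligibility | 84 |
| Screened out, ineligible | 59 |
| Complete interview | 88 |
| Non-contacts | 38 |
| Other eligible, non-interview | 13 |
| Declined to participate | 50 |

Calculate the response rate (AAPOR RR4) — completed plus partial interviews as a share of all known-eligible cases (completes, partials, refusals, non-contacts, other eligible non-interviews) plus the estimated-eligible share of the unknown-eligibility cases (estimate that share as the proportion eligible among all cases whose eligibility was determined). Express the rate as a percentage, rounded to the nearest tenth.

36.9%

Top → 88 + 9 = 97
Eligible (known) → 88 + 9 + 50 + 38 + 13 = 198
e = 198 / (198 + 59) = 198 / 257 = 0.7704
Eligible share of unknowns → 0.7704 × 84 = 64.71
Denominator → 198 + 64.71 = 262.71
RR4 = 97 / 262.71 = 0.3692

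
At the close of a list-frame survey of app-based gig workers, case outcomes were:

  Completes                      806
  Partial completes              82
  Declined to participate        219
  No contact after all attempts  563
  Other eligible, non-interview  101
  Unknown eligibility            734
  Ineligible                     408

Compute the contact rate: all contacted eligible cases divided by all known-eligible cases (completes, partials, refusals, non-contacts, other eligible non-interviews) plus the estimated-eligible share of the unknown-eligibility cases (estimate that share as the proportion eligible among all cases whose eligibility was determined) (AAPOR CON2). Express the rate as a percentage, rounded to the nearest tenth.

Top: 806 + 82 + 219 + 101 = 1208
Eligible (known): 806 + 82 + 219 + 563 + 101 = 1771
e = 1771 / (1771 + 408) = 1771 / 2179 = 0.8128
e × U: 0.8128 × 734 = 596.60
Base: 1771 + 596.60 = 2367.60
CON2 = 1208 / 2367.60 = 0.5102

51.0%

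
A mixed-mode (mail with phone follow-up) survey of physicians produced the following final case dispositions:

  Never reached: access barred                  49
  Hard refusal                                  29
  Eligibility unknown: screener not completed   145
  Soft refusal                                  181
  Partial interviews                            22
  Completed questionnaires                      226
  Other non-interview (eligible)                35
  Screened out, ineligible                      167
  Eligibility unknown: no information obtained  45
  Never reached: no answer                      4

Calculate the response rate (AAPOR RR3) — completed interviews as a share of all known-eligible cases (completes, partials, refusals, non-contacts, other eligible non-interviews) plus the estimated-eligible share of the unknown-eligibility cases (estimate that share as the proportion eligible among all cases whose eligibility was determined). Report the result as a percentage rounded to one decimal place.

Refusals = 29 + 181 = 210
No contact after all attempts = 4 + 49 = 53
Eligibility not determined = 145 + 45 = 190
Num = 226
Known eligible = 226 + 22 + 210 + 53 + 35 = 546
e = 546 / (546 + 167) = 546 / 713 = 0.7658
Eligible share of unknowns = 0.7658 × 190 = 145.50
Base = 546 + 145.50 = 691.50
RR3 = 226 / 691.50 = 0.3268

32.7%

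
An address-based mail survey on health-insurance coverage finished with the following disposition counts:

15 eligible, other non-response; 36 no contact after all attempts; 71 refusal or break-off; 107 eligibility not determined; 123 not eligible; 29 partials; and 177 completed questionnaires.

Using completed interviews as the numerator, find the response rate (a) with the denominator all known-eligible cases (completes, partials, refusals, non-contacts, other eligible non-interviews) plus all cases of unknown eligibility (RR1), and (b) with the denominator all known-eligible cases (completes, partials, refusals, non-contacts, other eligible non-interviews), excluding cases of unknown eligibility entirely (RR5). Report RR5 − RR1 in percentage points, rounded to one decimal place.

Num: 177
Denom: 177 + 29 + 71 + 36 + 15 + 107 = 435
RR1 = 177 / 435 = 0.4069
Denom: 177 + 29 + 71 + 36 + 15 = 328
RR5 = 177 / 328 = 0.5396
Difference = 53.96 − 40.69 = 13.27 percentage points

13.3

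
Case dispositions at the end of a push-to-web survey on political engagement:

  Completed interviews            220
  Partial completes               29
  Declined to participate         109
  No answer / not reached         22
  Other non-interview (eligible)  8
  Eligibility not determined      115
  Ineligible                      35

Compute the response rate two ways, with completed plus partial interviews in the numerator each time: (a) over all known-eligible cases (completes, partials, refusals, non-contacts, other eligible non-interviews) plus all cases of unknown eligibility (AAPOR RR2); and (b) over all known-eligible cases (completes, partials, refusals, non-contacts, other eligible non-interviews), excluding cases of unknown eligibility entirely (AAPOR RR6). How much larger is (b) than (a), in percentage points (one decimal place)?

14.7

Num → 220 + 29 = 249
Base → 220 + 29 + 109 + 22 + 8 + 115 = 503
RR2 = 249 / 503 = 0.4950
Base → 220 + 29 + 109 + 22 + 8 = 388
RR6 = 249 / 388 = 0.6418
Difference = 64.18 − 49.50 = 14.68 percentage points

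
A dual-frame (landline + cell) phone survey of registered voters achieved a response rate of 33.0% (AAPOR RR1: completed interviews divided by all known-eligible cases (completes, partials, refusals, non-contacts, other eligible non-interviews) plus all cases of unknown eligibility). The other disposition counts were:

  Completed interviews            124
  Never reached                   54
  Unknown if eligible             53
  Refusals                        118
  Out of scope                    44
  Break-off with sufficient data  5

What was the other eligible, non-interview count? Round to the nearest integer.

RR1 = 124 / D = 0.330
D = 124 / 0.330 = 375.8
Remaining denominator categories sum to 354
other eligible, non-interview = 375.8 − 354 ≈ 22

22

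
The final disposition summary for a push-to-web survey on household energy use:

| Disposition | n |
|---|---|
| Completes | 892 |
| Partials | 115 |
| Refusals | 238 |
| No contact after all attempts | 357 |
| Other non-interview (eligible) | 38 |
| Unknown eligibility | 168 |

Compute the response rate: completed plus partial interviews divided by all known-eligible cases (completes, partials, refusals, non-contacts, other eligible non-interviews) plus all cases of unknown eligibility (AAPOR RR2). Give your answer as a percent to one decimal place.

Numerator → 892 + 115 = 1007
Denominator → 892 + 115 + 238 + 357 + 38 + 168 = 1808
RR2 = 1007 / 1808 = 0.5570

55.7%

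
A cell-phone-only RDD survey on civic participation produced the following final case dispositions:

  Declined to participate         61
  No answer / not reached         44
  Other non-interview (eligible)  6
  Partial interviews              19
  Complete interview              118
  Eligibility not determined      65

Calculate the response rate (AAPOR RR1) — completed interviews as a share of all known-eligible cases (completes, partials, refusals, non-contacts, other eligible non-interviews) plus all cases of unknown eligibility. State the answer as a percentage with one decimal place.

Num = 118
Denom = 118 + 19 + 61 + 44 + 6 + 65 = 313
RR1 = 118 / 313 = 0.3770

37.7%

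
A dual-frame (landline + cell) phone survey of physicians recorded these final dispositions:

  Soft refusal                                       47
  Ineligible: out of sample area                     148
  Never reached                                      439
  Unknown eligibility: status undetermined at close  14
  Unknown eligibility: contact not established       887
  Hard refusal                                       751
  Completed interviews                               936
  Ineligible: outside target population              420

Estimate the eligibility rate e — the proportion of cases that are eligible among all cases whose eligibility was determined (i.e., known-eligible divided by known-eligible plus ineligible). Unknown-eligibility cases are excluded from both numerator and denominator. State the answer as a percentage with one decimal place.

79.3%

Refusal or break-off = 751 + 47 = 798
Undetermined eligibility = 887 + 14 = 901
Out of scope = 420 + 148 = 568
Determined eligible → 936 + 798 + 439 = 2173
e = 2173 / (2173 + 568) = 2173 / 2741 = 0.7928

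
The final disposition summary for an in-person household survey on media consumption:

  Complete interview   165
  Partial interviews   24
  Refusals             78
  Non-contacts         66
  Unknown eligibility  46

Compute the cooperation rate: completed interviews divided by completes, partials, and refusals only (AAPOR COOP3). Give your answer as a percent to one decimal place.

61.8%

Num: 165
Base: 165 + 24 + 78 = 267
COOP3 = 165 / 267 = 0.6180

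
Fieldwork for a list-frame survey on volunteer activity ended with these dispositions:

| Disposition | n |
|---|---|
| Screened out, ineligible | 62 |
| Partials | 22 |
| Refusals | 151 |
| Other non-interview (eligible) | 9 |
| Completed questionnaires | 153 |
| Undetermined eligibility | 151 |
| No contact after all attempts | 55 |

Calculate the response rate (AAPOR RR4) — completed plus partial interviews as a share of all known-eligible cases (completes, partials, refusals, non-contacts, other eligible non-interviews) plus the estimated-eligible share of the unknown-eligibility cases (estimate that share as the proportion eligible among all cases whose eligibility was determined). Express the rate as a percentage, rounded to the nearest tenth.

33.6%

Numerator: 153 + 22 = 175
Known eligible: 153 + 22 + 151 + 55 + 9 = 390
e = 390 / (390 + 62) = 390 / 452 = 0.8628
Estimated eligible among unknowns: 0.8628 × 151 = 130.28
Base: 390 + 130.28 = 520.28
RR4 = 175 / 520.28 = 0.3364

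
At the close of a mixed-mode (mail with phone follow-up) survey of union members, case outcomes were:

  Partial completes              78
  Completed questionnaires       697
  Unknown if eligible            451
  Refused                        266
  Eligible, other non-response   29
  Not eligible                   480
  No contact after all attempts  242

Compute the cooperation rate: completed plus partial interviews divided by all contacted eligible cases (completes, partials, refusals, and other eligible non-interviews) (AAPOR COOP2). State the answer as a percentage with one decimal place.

72.4%

Top → 697 + 78 = 775
Denominator → 697 + 78 + 266 + 29 = 1070
COOP2 = 775 / 1070 = 0.7243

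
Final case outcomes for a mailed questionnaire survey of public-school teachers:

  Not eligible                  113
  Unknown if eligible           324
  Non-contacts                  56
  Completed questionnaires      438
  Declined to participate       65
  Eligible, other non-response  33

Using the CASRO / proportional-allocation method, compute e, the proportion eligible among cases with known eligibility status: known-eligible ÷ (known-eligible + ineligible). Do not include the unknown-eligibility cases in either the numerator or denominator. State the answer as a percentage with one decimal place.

Determined eligible → 438 + 65 + 56 + 33 = 592
e = 592 / (592 + 113) = 592 / 705 = 0.8397

84.0%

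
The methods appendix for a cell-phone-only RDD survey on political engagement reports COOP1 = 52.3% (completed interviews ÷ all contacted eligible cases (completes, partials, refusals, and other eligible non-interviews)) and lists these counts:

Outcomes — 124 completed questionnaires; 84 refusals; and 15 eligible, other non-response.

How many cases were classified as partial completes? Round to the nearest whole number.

COOP1 = 124 / D = 0.523
D = 124 / 0.523 = 237.1
Remaining denominator categories sum to 223
partial completes = 237.1 − 223 ≈ 14

14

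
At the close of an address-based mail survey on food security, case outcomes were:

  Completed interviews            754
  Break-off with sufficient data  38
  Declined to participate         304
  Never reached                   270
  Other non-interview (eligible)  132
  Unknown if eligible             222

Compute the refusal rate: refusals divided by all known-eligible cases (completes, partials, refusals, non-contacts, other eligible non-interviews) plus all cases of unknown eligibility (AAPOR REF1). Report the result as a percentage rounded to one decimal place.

17.7%

Numerator → 304
Denominator → 754 + 38 + 304 + 270 + 132 + 222 = 1720
REF1 = 304 / 1720 = 0.1767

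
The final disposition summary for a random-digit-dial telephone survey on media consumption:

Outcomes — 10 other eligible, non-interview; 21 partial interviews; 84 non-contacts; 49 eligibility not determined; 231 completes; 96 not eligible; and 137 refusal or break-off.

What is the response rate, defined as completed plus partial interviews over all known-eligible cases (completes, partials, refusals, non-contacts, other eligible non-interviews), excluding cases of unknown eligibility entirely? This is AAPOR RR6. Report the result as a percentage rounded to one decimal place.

Top → 231 + 21 = 252
Denominator → 231 + 21 + 137 + 84 + 10 = 483
RR6 = 252 / 483 = 0.5217

52.2%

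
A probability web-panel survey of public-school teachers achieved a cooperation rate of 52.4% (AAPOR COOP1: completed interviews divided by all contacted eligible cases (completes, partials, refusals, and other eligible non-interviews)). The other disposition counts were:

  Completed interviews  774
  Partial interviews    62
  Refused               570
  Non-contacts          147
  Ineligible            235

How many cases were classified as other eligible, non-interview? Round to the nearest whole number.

71

COOP1 = 774 / D = 0.524
D = 774 / 0.524 = 1477.1
Remaining denominator categories sum to 1406
other eligible, non-interview = 1477.1 − 1406 ≈ 71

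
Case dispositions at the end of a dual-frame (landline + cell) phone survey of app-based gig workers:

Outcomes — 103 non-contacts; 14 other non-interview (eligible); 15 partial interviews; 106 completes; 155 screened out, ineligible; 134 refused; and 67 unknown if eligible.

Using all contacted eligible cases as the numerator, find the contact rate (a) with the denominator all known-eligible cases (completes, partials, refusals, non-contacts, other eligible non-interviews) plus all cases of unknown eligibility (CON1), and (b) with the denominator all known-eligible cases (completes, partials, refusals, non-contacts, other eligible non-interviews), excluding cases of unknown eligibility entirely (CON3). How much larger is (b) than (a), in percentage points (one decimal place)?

11.0

Numerator → 106 + 15 + 134 + 14 = 269
Denominator → 106 + 15 + 134 + 103 + 14 + 67 = 439
CON1 = 269 / 439 = 0.6128
Denominator → 106 + 15 + 134 + 103 + 14 = 372
CON3 = 269 / 372 = 0.7231
Difference = 72.31 − 61.28 = 11.03 percentage points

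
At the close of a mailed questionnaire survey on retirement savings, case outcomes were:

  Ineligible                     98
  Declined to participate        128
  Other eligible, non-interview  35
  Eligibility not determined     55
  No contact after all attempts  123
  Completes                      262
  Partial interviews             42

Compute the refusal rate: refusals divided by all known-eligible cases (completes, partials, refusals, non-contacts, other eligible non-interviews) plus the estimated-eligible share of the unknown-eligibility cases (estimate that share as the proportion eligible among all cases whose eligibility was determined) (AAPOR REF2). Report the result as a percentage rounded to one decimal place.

Numerator = 128
Eligible (known) = 262 + 42 + 128 + 123 + 35 = 590
e = 590 / (590 + 98) = 590 / 688 = 0.8576
Eligible share of unknowns = 0.8576 × 55 = 47.17
Denominator = 590 + 47.17 = 637.17
REF2 = 128 / 637.17 = 0.2009

20.1%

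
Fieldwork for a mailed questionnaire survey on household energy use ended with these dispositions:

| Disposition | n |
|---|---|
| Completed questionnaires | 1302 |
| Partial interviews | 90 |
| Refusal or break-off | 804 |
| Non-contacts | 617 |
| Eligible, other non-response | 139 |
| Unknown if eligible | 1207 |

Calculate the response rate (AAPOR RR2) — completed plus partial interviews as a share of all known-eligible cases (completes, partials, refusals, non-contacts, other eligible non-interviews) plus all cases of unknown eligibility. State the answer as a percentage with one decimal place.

33.5%

Numerator → 1302 + 90 = 1392
Base → 1302 + 90 + 804 + 617 + 139 + 1207 = 4159
RR2 = 1392 / 4159 = 0.3347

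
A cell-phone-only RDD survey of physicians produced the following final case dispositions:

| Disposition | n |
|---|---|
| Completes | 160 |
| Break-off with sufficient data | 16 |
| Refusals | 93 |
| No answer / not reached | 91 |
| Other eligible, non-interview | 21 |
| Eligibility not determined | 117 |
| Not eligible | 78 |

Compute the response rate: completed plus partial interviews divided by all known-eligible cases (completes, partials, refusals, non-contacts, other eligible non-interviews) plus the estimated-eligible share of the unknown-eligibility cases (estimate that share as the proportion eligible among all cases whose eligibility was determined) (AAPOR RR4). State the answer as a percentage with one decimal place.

36.8%

Top = 160 + 16 = 176
Eligible (known) = 160 + 16 + 93 + 91 + 21 = 381
e = 381 / (381 + 78) = 381 / 459 = 0.8301
Estimated eligible among unknowns = 0.8301 × 117 = 97.12
Denom = 381 + 97.12 = 478.12
RR4 = 176 / 478.12 = 0.3681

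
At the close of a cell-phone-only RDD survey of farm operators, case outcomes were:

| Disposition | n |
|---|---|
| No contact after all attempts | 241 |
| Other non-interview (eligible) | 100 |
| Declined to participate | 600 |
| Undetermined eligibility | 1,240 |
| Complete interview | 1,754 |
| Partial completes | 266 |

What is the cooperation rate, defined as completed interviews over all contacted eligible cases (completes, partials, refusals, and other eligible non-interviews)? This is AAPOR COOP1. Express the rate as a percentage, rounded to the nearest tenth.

64.5%

Numerator = 1754
Base = 1754 + 266 + 600 + 100 = 2720
COOP1 = 1754 / 2720 = 0.6449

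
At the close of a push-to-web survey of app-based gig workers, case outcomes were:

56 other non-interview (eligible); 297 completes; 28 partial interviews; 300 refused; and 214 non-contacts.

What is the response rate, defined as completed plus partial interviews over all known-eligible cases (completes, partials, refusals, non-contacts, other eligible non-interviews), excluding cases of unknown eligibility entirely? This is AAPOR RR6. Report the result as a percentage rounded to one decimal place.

36.3%

Num → 297 + 28 = 325
Denominator → 297 + 28 + 300 + 214 + 56 = 895
RR6 = 325 / 895 = 0.3631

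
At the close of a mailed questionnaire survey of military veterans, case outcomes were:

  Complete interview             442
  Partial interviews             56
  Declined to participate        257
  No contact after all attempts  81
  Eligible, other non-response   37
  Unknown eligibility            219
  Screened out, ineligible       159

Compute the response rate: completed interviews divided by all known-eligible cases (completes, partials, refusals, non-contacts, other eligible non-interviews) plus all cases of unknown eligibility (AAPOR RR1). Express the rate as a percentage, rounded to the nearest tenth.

Num → 442
Base → 442 + 56 + 257 + 81 + 37 + 219 = 1092
RR1 = 442 / 1092 = 0.4048

40.5%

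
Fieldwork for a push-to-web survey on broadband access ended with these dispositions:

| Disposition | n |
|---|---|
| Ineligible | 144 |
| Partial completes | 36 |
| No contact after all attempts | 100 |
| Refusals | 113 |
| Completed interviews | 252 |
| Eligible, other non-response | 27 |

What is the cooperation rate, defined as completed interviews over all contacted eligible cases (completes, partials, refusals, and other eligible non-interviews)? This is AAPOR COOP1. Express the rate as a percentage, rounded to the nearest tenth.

58.9%

Numerator = 252
Base = 252 + 36 + 113 + 27 = 428
COOP1 = 252 / 428 = 0.5888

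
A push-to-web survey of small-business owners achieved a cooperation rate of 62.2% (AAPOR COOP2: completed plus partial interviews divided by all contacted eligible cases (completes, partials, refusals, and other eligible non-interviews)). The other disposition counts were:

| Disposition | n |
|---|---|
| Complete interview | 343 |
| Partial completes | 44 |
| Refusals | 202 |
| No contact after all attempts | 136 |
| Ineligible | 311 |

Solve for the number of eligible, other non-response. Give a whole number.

33

Numerator = 343 + 44 = 387
COOP2 = 387 / D = 0.622
D = 387 / 0.622 = 622.2
Rest of base = 589
eligible, other non-response = 622.2 − 589 ≈ 33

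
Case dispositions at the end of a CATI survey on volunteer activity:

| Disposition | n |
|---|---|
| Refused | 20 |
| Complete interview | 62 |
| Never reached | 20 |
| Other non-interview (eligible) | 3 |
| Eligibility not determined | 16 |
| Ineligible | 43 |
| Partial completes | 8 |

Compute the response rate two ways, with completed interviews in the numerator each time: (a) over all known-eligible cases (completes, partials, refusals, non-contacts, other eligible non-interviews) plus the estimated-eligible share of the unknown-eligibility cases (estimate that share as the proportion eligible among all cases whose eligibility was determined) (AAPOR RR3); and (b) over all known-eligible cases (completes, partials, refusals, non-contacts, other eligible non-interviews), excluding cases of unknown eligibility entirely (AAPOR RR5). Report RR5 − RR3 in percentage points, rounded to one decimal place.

5.1

Num = 62
Known eligible = 62 + 8 + 20 + 20 + 3 = 113
e = 113 / (113 + 43) = 113 / 156 = 0.7244
Estimated eligible among unknowns = 0.7244 × 16 = 11.59
Denominator = 113 + 11.59 = 124.59
RR3 = 62 / 124.59 = 0.4976
Denominator = 62 + 8 + 20 + 20 + 3 = 113
RR5 = 62 / 113 = 0.5487
Difference = 54.87 − 49.76 = 5.11 percentage points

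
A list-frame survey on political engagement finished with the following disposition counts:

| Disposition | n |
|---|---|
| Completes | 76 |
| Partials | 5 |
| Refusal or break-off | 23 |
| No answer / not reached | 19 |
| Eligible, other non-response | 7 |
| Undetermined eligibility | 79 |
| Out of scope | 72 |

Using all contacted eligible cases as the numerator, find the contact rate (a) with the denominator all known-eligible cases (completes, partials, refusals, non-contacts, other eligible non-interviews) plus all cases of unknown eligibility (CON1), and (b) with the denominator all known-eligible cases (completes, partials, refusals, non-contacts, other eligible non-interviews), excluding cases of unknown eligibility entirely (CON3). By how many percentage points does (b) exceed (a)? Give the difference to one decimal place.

Numerator: 76 + 5 + 23 + 7 = 111
Base: 76 + 5 + 23 + 19 + 7 + 79 = 209
CON1 = 111 / 209 = 0.5311
Base: 76 + 5 + 23 + 19 + 7 = 130
CON3 = 111 / 130 = 0.8538
Difference = 85.38 − 53.11 = 32.27 percentage points

32.3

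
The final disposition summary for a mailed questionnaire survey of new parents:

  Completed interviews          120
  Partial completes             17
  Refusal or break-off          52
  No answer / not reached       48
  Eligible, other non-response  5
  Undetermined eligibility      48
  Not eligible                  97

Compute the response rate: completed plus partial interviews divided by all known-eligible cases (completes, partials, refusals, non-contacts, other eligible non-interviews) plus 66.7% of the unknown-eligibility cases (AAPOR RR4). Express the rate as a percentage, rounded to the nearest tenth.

Numerator: 120 + 17 = 137
Eligible (known): 120 + 17 + 52 + 48 + 5 = 242
Estimated eligible among unknowns: 0.6670 × 48 = 32.02
Denom: 242 + 32.02 = 274.02
RR4 = 137 / 274.02 = 0.5000

50.0%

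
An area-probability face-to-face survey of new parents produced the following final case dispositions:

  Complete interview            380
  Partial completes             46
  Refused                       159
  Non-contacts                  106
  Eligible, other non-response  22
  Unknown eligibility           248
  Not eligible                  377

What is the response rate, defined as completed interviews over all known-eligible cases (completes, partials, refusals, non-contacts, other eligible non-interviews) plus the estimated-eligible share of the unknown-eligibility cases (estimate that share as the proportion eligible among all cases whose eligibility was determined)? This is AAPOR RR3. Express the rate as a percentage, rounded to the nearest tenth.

43.4%

Num: 380
Eligible (known): 380 + 46 + 159 + 106 + 22 = 713
e = 713 / (713 + 377) = 713 / 1090 = 0.6541
e × U: 0.6541 × 248 = 162.22
Base: 713 + 162.22 = 875.22
RR3 = 380 / 875.22 = 0.4342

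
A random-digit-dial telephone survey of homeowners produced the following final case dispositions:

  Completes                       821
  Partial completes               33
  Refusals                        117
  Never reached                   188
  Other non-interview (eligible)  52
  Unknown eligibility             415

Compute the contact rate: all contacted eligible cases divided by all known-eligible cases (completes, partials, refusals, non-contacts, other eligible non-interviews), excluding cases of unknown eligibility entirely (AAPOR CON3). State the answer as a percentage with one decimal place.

84.5%

Top → 821 + 33 + 117 + 52 = 1023
Denom → 821 + 33 + 117 + 188 + 52 = 1211
CON3 = 1023 / 1211 = 0.8448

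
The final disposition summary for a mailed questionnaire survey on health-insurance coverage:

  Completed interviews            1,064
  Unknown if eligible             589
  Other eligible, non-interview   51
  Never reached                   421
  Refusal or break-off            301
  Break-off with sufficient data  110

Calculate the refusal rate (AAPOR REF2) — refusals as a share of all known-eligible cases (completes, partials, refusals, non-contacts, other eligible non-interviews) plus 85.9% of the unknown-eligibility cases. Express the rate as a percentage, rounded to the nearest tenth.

Num → 301
Eligible (known) → 1064 + 110 + 301 + 421 + 51 = 1947
Estimated eligible among unknowns → 0.8590 × 589 = 505.95
Base → 1947 + 505.95 = 2452.95
REF2 = 301 / 2452.95 = 0.1227

12.3%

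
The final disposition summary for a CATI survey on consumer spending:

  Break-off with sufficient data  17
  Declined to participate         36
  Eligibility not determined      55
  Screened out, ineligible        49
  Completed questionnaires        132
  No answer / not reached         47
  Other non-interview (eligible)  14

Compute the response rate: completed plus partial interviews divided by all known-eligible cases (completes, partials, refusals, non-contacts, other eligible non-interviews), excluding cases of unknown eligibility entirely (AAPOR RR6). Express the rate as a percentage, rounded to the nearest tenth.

Top = 132 + 17 = 149
Denominator = 132 + 17 + 36 + 47 + 14 = 246
RR6 = 149 / 246 = 0.6057

60.6%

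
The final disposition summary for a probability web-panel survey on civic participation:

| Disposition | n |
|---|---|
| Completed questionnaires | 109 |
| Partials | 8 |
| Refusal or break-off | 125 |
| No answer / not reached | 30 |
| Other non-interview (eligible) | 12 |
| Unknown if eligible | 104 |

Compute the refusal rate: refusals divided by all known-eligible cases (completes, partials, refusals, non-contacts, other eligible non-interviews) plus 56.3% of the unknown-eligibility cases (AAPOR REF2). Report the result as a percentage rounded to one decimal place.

36.5%

Top → 125
Determined eligible → 109 + 8 + 125 + 30 + 12 = 284
Estimated eligible among unknowns → 0.5630 × 104 = 58.55
Denom → 284 + 58.55 = 342.55
REF2 = 125 / 342.55 = 0.3649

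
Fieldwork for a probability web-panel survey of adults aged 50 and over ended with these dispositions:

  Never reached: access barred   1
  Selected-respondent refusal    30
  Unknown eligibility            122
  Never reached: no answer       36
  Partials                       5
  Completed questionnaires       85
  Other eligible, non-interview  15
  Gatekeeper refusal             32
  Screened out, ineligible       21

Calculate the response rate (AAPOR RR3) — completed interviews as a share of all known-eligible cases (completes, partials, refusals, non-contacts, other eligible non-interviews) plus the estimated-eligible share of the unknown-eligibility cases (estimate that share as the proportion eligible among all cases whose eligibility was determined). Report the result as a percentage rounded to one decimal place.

Refusal or break-off = 32 + 30 = 62
Never reached = 36 + 1 = 37
Num = 85
Determined eligible = 85 + 5 + 62 + 37 + 15 = 204
e = 204 / (204 + 21) = 204 / 225 = 0.9067
Eligible share of unknowns = 0.9067 × 122 = 110.62
Denom = 204 + 110.62 = 314.62
RR3 = 85 / 314.62 = 0.2702

27.0%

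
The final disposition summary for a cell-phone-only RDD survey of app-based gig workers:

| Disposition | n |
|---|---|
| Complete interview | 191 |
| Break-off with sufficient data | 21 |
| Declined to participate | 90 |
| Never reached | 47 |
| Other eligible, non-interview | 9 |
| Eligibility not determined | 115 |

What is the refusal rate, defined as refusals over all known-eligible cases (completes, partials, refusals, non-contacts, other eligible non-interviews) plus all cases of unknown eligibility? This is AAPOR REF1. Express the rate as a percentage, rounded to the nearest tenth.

19.0%

Num = 90
Base = 191 + 21 + 90 + 47 + 9 + 115 = 473
REF1 = 90 / 473 = 0.1903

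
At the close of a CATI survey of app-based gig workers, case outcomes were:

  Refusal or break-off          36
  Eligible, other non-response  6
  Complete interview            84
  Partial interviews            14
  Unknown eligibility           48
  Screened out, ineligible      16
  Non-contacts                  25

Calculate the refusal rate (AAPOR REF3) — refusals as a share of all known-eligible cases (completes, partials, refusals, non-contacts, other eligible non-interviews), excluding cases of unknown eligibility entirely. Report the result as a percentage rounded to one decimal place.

21.8%

Num: 36
Base: 84 + 14 + 36 + 25 + 6 = 165
REF3 = 36 / 165 = 0.2182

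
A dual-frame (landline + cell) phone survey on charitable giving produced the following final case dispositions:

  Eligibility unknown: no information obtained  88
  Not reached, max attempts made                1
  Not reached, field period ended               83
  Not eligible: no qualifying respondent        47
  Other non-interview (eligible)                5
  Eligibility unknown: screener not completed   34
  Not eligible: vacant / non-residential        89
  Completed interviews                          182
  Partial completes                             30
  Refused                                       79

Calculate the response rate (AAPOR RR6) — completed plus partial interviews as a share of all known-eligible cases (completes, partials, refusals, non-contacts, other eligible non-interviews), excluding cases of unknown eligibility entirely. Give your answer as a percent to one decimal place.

Never reached = 83 + 1 = 84
Unknown eligibility = 34 + 88 = 122
Not eligible = 47 + 89 = 136
Num = 182 + 30 = 212
Denominator = 182 + 30 + 79 + 84 + 5 = 380
RR6 = 212 / 380 = 0.5579

55.8%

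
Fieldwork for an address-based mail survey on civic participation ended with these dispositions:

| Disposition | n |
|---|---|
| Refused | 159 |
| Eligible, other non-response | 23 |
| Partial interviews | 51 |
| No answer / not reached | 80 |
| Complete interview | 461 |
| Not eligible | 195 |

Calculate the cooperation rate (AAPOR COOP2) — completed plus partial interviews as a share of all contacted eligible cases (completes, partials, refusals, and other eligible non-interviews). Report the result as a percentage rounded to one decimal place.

73.8%

Top = 461 + 51 = 512
Base = 461 + 51 + 159 + 23 = 694
COOP2 = 512 / 694 = 0.7378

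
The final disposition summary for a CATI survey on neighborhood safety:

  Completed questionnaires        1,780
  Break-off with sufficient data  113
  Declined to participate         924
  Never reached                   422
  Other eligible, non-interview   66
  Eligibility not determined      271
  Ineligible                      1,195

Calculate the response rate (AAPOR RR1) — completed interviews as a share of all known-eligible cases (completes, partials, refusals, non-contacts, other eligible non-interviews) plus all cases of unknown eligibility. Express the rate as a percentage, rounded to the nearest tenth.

49.8%

Num → 1780
Denom → 1780 + 113 + 924 + 422 + 66 + 271 = 3576
RR1 = 1780 / 3576 = 0.4978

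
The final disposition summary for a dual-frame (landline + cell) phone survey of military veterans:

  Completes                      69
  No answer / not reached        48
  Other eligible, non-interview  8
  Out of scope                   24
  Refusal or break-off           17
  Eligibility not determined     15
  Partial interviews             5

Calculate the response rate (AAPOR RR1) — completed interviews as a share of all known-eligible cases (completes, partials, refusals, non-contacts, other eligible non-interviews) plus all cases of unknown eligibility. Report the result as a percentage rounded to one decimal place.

Top = 69
Base = 69 + 5 + 17 + 48 + 8 + 15 = 162
RR1 = 69 / 162 = 0.4259

42.6%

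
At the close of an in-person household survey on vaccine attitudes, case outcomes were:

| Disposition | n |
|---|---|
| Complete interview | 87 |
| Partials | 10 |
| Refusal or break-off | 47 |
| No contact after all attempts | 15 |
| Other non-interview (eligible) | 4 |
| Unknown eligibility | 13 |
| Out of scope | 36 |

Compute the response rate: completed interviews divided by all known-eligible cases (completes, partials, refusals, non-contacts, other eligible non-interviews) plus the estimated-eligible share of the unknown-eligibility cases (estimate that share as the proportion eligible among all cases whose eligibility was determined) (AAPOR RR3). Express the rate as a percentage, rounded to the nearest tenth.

50.1%

Num: 87
Known eligible: 87 + 10 + 47 + 15 + 4 = 163
e = 163 / (163 + 36) = 163 / 199 = 0.8191
Estimated eligible among unknowns: 0.8191 × 13 = 10.65
Base: 163 + 10.65 = 173.65
RR3 = 87 / 173.65 = 0.5010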